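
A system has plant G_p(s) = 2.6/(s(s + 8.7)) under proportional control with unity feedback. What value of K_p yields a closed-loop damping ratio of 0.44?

Closed-loop characteristic equation: s² + 8.7s + K_p·2.6 = 0.
So ω_n = √(2.6K_p) and 2ζω_n = 8.7, giving ζ = 8.7/(2√(2.6K_p)).
Setting ζ = 0.44: √(2.6K_p) = 8.7/(2·0.44) = 9.886, so K_p = 97.74/2.6 = 37.6.

K_p = 37.6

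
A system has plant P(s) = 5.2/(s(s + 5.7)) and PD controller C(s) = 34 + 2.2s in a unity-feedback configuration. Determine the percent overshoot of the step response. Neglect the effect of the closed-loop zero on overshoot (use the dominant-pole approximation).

Forward path: (34 + 2.2s)·5.2/(s(s+5.7)). The closed-loop characteristic equation is s² + (5.7 + 5.2·2.2)s + 5.2·34 = 0.
That is s² + 17.14s + 176.8 = 0, so ω_n = 13.3 rad/s and ζ = 17.14/(2·13.3) = 0.6445.
%OS = 100·exp(−πζ/√(1−ζ²)) = 7.08%.

7.08%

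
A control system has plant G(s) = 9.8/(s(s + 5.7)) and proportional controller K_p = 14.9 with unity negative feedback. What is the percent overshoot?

46.7%

The closed-loop denominator s² + 5.7s + 146 gives ω_n = √146 = 12.08 and ζ = 5.7/(2ω_n) = 0.2359.
%OS = 100·exp(−πζ/√(1−ζ²)) = 100·exp(−π·0.2359/√0.9444) = 46.7%.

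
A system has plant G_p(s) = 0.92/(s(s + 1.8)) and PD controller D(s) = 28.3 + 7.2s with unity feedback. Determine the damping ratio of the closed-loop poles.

Forward path: (28.3 + 7.2s)·0.92/(s(s+1.8)). The closed-loop characteristic equation is s² + (1.8 + 0.92·7.2)s + 0.92·28.3 = 0.
That is s² + 8.424s + 26.04 = 0, so ω_n = 5.103 rad/s and ζ = 8.424/(2·5.103) = 0.8255.

ζ = 0.825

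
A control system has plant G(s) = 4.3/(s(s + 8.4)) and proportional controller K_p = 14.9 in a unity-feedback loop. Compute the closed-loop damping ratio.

ζ = 0.525

With unity feedback the closed-loop characteristic equation is s² + 8.4s + 14.9·4.3 = s² + 8.4s + 64.07 = 0.
So ω_n² = 64.07 ⇒ ω_n = 8.004 rad/s, and ζ = 8.4/(2ω_n) = 0.525.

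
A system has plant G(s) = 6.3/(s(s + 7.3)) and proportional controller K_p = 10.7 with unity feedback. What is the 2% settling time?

T_s ≈ 1.1 s

Closed-loop characteristic equation: s² + 7.3s + 67.41 = 0, so ω_n = 8.21 rad/s and ζ = 7.3/(2·8.21) = 0.4446.
2% settling time T_s ≈ 4/(ζω_n) = 4/3.65 = 1.1 s.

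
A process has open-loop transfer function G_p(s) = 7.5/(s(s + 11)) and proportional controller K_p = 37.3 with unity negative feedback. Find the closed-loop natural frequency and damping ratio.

With unity feedback the closed-loop characteristic equation is s² + 11s + 37.3·7.5 = s² + 11s + 279.8 = 0.
Matching s² + 2ζω_n s + ω_n²: ω_n = √279.8 = 16.73 rad/s and 2ζω_n = 11, so ζ = 11/(2·16.73) = 0.329.

ω_n = 16.7 rad/s, ζ = 0.329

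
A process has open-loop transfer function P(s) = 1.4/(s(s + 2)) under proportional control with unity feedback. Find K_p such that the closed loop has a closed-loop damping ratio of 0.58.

Closed-loop characteristic equation: s² + 2s + K_p·1.4 = 0.
So ω_n = √(1.4K_p) and 2ζω_n = 2, giving ζ = 2/(2√(1.4K_p)).
Setting ζ = 0.58: √(1.4K_p) = 2/(2·0.58) = 1.724, so K_p = 2.973/1.4 = 2.12.

K_p = 2.12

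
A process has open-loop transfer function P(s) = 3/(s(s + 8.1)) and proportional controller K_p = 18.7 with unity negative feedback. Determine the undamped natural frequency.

ω_n = 7.49 rad/s

The closed-loop denominator is s(s+8.1) + 18.7·3 = s² + 8.1s + 56.1.
Matching s² + 2ζω_n s + ω_n²: ω_n = √56.1 = 7.49 rad/s and 2ζω_n = 8.1, so ζ = 8.1/(2·7.49) = 0.541.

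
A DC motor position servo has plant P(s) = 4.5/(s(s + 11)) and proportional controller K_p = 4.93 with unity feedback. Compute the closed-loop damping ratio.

ζ = 1.17

With unity feedback the closed-loop characteristic equation is s² + 11s + 4.93·4.5 = s² + 11s + 22.18 = 0.
So ω_n² = 22.18 ⇒ ω_n = 4.71 rad/s, and ζ = 11/(2ω_n) = 1.17.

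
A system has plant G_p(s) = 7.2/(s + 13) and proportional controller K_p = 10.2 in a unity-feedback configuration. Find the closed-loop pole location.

s = -86.44

Closed-loop transfer function: T(s) = K_p·G_p(s)/(1 + K_p·G_p(s)) = 73.44/(s + 13 + 73.44) = 73.44/(s + 86.44).
The closed-loop pole is at s = −86.44.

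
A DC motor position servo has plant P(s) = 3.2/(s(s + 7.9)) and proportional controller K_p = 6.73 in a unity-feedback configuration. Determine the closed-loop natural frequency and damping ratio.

The closed-loop denominator is s(s+7.9) + 6.73·3.2 = s² + 7.9s + 21.54.
Matching s² + 2ζω_n s + ω_n²: ω_n = √21.54 = 4.641 rad/s and 2ζω_n = 7.9, so ζ = 7.9/(2·4.641) = 0.851.

ω_n = 4.64 rad/s, ζ = 0.851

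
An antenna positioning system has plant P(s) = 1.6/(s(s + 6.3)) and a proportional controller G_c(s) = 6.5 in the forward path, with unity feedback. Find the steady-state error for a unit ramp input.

The loop has one pole at the origin (type 1). Velocity error constant K_v = lim_{s→0} s·G_c(s)P(s) = 6.5·1.6/6.3 = 1.651.
Steady-state error to a unit ramp: e_ss = 1/K_v = 0.606.

0.606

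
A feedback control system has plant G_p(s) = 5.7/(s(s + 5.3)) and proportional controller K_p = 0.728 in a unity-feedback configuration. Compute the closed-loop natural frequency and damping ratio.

With unity feedback the closed-loop characteristic equation is s² + 5.3s + 0.728·5.7 = s² + 5.3s + 4.15 = 0.
Matching s² + 2ζω_n s + ω_n²: ω_n = √4.15 = 2.037 rad/s and 2ζω_n = 5.3, so ζ = 5.3/(2·2.037) = 1.3.

ω_n = 2.04 rad/s, ζ = 1.3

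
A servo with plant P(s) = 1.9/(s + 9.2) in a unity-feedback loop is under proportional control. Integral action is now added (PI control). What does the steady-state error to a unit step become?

0

The integrator makes K_pos = lim_{s→0} C(s)G(s) infinite, so e_ss = 1/(1+K_pos) = 0.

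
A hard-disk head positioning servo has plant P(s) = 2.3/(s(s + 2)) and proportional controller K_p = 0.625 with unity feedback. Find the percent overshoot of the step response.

0.865%

The closed-loop denominator s² + 2s + 1.438 gives ω_n = √1.438 = 1.199 and ζ = 2/(2ω_n) = 0.8341.
%OS = 100·exp(−πζ/√(1−ζ²)) = 100·exp(−π·0.8341/√0.3043) = 0.865%.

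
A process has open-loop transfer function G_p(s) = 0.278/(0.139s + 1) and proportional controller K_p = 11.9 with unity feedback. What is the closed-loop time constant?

Closed loop: T(s) = K_p·G_p/(1+K_p·G_p) = 3.308/(0.139s + 1 + 3.308), with pole at s = −(1 + 3.308)/0.139 = −30.99.
Closed-loop time constant τ = 1/30.99 = 0.0323 s.

τ = 0.0323 s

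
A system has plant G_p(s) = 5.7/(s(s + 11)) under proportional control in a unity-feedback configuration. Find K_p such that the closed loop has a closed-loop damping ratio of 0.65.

Closed-loop characteristic equation: s² + 11s + K_p·5.7 = 0.
So ω_n = √(5.7K_p) and 2ζω_n = 11, giving ζ = 11/(2√(5.7K_p)).
Setting ζ = 0.65: √(5.7K_p) = 11/(2·0.65) = 8.462, so K_p = 71.6/5.7 = 12.6.

K_p = 12.6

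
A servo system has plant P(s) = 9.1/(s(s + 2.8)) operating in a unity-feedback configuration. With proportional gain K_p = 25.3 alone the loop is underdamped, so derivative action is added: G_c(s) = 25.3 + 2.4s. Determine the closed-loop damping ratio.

ζ = 0.812

Forward path: (25.3 + 2.4s)·9.1/(s(s+2.8)). The closed-loop characteristic equation is s² + (2.8 + 9.1·2.4)s + 9.1·25.3 = 0.
That is s² + 24.64s + 230.2 = 0, so ω_n = 15.17 rad/s and ζ = 24.64/(2·15.17) = 0.812.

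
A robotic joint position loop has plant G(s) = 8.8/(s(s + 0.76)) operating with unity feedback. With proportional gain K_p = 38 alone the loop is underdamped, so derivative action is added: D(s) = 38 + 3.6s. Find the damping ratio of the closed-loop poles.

ζ = 0.887

Forward path: (38 + 3.6s)·8.8/(s(s+0.76)). The closed-loop characteristic equation is s² + (0.76 + 8.8·3.6)s + 8.8·38 = 0.
That is s² + 32.44s + 334.4 = 0, so ω_n = 18.29 rad/s and ζ = 32.44/(2·18.29) = 0.887.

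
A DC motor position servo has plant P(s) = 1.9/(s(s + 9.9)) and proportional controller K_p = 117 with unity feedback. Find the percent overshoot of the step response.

33.1%

The closed-loop denominator s² + 9.9s + 222.3 gives ω_n = √222.3 = 14.91 and ζ = 9.9/(2ω_n) = 0.332.
%OS = 100·exp(−πζ/√(1−ζ²)) = 100·exp(−π·0.332/√0.8898) = 33.1%.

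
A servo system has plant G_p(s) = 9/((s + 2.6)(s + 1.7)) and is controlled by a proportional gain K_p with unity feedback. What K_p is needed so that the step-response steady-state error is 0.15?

Steady-state error for a unit step on this type-0 loop is 1/(1 + K_p·G_p(0)).
G_p(0) = 2.036. Require 1/(1 + K_p·2.036) = 0.15, so 1 + 2.036·K_p = 6.667.
K_p = (6.667 − 1)/2.036 = 2.78.

K_p = 2.78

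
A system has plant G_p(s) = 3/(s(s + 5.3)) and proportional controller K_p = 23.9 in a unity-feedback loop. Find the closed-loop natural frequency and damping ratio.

ω_n = 8.47 rad/s, ζ = 0.313

The closed-loop denominator is s(s+5.3) + 23.9·3 = s² + 5.3s + 71.7.
Matching s² + 2ζω_n s + ω_n²: ω_n = √71.7 = 8.468 rad/s and 2ζω_n = 5.3, so ζ = 5.3/(2·8.468) = 0.313.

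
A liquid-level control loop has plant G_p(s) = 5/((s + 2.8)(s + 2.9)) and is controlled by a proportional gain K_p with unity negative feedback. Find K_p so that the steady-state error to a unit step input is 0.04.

K_p = 39

For a type-0 loop with proportional control, e_ss = 1/(1 + K_p·G_p(0)).
G_p(0) = 0.6158. Require 1/(1 + K_p·0.6158) = 0.04, so 1 + 0.6158·K_p = 25.
K_p = (25 − 1)/0.6158 = 39.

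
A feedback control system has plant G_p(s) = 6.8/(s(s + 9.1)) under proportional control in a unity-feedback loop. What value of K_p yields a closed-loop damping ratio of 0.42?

Closed-loop characteristic equation: s² + 9.1s + K_p·6.8 = 0.
So ω_n = √(6.8K_p) and 2ζω_n = 9.1, giving ζ = 9.1/(2√(6.8K_p)).
Setting ζ = 0.42: √(6.8K_p) = 9.1/(2·0.42) = 10.83, so K_p = 117.4/6.8 = 17.3.

K_p = 17.3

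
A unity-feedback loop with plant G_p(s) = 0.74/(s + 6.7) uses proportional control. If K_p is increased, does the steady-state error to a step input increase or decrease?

The position error constant K_pos = K_p·G_p(0) grows with K_p, and e_ss = 1/(1+K_pos) falls.

decrease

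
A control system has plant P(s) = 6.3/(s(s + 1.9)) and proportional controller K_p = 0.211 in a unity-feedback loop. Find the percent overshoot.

From 1 + K_pP(s) = 0: s² + 1.9s + 1.329 = 0 ⇒ ω_n = 1.153, ζ = 0.824.
%OS = 100·exp(−πζ/√(1−ζ²)) = 100·exp(−π·0.824/√0.3211) = 1.04%.

1.04%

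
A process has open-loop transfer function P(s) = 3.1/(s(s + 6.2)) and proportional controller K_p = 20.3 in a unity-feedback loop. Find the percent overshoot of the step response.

26.3%

Closed-loop characteristic equation: s² + 6.2s + 62.93 = 0, so ω_n = 7.933 rad/s and ζ = 6.2/(2·7.933) = 0.3908.
%OS = 100·exp(−πζ/√(1−ζ²)) = 100·exp(−π·0.3908/√0.8473) = 26.3%.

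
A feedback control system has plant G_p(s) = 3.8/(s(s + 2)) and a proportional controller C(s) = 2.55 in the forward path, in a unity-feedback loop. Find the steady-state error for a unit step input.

The open loop C(s)G_p(s) has a pole at the origin (type 1), so the static position error constant is infinite and e_ss = 1/(1+∞) = 0.

0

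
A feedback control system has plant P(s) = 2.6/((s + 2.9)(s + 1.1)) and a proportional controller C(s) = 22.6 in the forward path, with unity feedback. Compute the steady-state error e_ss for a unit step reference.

The loop is type 0. Static position error constant K_pos = C(0)·P(0) = 22.6·0.815 = 18.42.
Steady-state error to a unit step: e_ss = 1/(1+K_pos) = 1/19.42 = 0.0515.

0.0515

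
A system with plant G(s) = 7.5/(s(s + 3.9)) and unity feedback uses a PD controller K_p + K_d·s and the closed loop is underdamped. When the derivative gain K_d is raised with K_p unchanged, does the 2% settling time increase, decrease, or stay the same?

Characteristic equation s² + (3.9 + 7.5K_d)s + 7.5K_p = 0: raising K_d increases ζω_n = (3.9+7.5K_d)/2 while the loop stays underdamped, so T_s ≈ 4/(ζω_n) decreases.

decrease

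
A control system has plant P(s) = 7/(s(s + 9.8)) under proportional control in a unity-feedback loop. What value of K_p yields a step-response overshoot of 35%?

K_p = 34.1

From %OS = 100·exp(−πζ/√(1−ζ²)) = 35%, ζ = −ln(0.35)/√(π²+ln²(0.35)) = 0.3169.
Characteristic equation s² + 9.8s + 7K_p = 0 gives ζ = 9.8/(2√(7K_p)).
Setting ζ = 0.3169: √(7K_p) = 9.8/(2·0.3169) = 15.46, so K_p = 239/7 = 34.1.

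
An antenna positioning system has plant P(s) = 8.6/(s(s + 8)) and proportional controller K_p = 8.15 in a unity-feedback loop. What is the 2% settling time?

The closed-loop denominator s² + 8s + 70.09 gives ω_n = √70.09 = 8.372 and ζ = 8/(2ω_n) = 0.4778.
2% settling time T_s ≈ 4/(ζω_n) = 4/4 = 1 s.

T_s ≈ 1 s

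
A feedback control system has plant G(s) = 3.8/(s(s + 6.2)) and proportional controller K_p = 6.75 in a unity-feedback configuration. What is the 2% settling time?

T_s ≈ 1.29 s

The closed-loop denominator s² + 6.2s + 25.65 gives ω_n = √25.65 = 5.065 and ζ = 6.2/(2ω_n) = 0.6121.
2% settling time T_s ≈ 4/(ζω_n) = 4/3.1 = 1.29 s.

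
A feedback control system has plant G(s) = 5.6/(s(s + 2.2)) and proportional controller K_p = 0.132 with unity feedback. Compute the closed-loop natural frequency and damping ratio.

1 + K_p·G(s) = 0 gives s² + 2.2s + 0.7392 = 0.
So ω_n² = 0.7392 ⇒ ω_n = 0.8598 rad/s, and ζ = 2.2/(2ω_n) = 1.28.

ω_n = 0.86 rad/s, ζ = 1.28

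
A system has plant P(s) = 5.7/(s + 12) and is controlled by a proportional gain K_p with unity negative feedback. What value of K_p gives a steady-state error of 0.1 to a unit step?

K_p = 18.9

Steady-state error for a unit step on this type-0 loop is 1/(1 + K_p·P(0)).
P(0) = 0.475. Require 1/(1 + K_p·0.475) = 0.1, so 1 + 0.475·K_p = 10.
K_p = (10 − 1)/0.475 = 18.9.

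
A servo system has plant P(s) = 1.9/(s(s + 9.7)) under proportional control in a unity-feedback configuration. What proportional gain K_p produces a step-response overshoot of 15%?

From %OS = 100·exp(−πζ/√(1−ζ²)) = 15%, ζ = −ln(0.15)/√(π²+ln²(0.15)) = 0.5169.
Characteristic equation s² + 9.7s + 1.9K_p = 0 gives ζ = 9.7/(2√(1.9K_p)).
Setting ζ = 0.5169: √(1.9K_p) = 9.7/(2·0.5169) = 9.382, so K_p = 88.03/1.9 = 46.3.

K_p = 46.3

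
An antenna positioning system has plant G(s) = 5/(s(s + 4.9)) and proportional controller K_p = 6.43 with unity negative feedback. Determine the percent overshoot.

22.2%

Closed-loop characteristic equation: s² + 4.9s + 32.15 = 0, so ω_n = 5.67 rad/s and ζ = 4.9/(2·5.67) = 0.4321.
%OS = 100·exp(−πζ/√(1−ζ²)) = 100·exp(−π·0.4321/√0.8133) = 22.2%.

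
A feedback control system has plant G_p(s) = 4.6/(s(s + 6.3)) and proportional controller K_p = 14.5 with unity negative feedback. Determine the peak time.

The closed-loop denominator s² + 6.3s + 66.7 gives ω_n = √66.7 = 8.167 and ζ = 6.3/(2ω_n) = 0.3857.
Damped frequency ω_d = ω_n√(1−ζ²) = 7.535 rad/s, so peak time T_p = π/ω_d = 0.417 s.

T_p = 0.417 s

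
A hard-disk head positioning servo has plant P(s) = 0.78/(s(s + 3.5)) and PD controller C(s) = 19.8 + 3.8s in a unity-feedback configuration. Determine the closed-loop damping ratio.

ζ = 0.822

Forward path: (19.8 + 3.8s)·0.78/(s(s+3.5)). The closed-loop characteristic equation is s² + (3.5 + 0.78·3.8)s + 0.78·19.8 = 0.
That is s² + 6.464s + 15.44 = 0, so ω_n = 3.93 rad/s and ζ = 6.464/(2·3.93) = 0.8224.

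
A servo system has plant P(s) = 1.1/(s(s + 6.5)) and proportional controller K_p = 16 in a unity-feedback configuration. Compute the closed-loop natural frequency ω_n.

With unity feedback the closed-loop characteristic equation is s² + 6.5s + 16·1.1 = s² + 6.5s + 17.6 = 0.
So ω_n² = 17.6 ⇒ ω_n = 4.195 rad/s, and ζ = 6.5/(2ω_n) = 0.775.

ω_n = 4.2 rad/s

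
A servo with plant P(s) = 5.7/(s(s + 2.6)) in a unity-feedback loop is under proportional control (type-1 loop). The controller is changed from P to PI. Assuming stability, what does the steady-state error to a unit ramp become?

0

The integrator raises the loop to type 2, so K_v → ∞ and e_ss to a ramp is zero.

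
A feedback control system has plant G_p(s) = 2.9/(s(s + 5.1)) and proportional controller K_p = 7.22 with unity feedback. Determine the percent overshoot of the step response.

12.1%

The closed-loop denominator s² + 5.1s + 20.94 gives ω_n = √20.94 = 4.576 and ζ = 5.1/(2ω_n) = 0.5573.
%OS = 100·exp(−πζ/√(1−ζ²)) = 100·exp(−π·0.5573/√0.6894) = 12.1%.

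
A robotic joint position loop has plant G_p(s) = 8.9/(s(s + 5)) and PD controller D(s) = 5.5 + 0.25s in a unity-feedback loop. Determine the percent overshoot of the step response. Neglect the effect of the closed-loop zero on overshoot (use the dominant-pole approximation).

15%

Forward path: (5.5 + 0.25s)·8.9/(s(s+5)). The closed-loop characteristic equation is s² + (5 + 8.9·0.25)s + 8.9·5.5 = 0.
That is s² + 7.225s + 48.95 = 0, so ω_n = 6.996 rad/s and ζ = 7.225/(2·6.996) = 0.5163.
%OS = 100·exp(−πζ/√(1−ζ²)) = 15%.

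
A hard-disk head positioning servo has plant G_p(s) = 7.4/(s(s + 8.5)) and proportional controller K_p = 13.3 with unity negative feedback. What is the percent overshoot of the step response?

22.5%

The closed-loop denominator s² + 8.5s + 98.42 gives ω_n = √98.42 = 9.921 and ζ = 8.5/(2ω_n) = 0.4284.
%OS = 100·exp(−πζ/√(1−ζ²)) = 100·exp(−π·0.4284/√0.8165) = 22.5%.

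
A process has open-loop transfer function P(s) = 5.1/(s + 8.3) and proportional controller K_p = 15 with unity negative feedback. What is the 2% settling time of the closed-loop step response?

T_s ≈ 0.0472 s

Closed-loop transfer function: T(s) = K_p·P(s)/(1 + K_p·P(s)) = 76.5/(s + 8.3 + 76.5) = 76.5/(s + 84.8).
Time constant τ = 1/84.8 = 0.01179 s, so the 2% settling time is about 4τ = 0.0472 s.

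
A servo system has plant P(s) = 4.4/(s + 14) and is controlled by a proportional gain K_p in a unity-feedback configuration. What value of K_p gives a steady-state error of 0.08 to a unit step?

The loop is type 0, so e_ss(step) = 1/(1 + K_pos) with K_pos = K_p·P(0).
P(0) = 0.3143. Require 1/(1 + K_p·0.3143) = 0.08, so 1 + 0.3143·K_p = 12.5.
K_p = (12.5 − 1)/0.3143 = 36.6.

K_p = 36.6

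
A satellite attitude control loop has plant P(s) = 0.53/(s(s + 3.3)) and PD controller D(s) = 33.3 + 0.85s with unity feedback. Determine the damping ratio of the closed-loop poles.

Forward path: (33.3 + 0.85s)·0.53/(s(s+3.3)). The closed-loop characteristic equation is s² + (3.3 + 0.53·0.85)s + 0.53·33.3 = 0.
That is s² + 3.75s + 17.65 = 0, so ω_n = 4.201 rad/s and ζ = 3.75/(2·4.201) = 0.4464.

ζ = 0.446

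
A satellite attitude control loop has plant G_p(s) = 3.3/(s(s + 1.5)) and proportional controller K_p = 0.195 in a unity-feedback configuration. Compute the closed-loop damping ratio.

ζ = 0.935

The closed-loop denominator is s(s+1.5) + 0.195·3.3 = s² + 1.5s + 0.6435.
So ω_n² = 0.6435 ⇒ ω_n = 0.8022 rad/s, and ζ = 1.5/(2ω_n) = 0.935.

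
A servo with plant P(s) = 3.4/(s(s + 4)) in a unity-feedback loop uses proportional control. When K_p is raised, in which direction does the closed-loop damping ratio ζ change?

decrease

ζ = 4/(2√(3.4K_p)); increasing K_p raises the denominator, so ζ falls.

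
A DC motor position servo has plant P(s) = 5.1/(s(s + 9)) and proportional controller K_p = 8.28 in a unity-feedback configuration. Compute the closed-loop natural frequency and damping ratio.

The closed-loop denominator is s(s+9) + 8.28·5.1 = s² + 9s + 42.23.
Matching s² + 2ζω_n s + ω_n²: ω_n = √42.23 = 6.498 rad/s and 2ζω_n = 9, so ζ = 9/(2·6.498) = 0.692.

ω_n = 6.5 rad/s, ζ = 0.692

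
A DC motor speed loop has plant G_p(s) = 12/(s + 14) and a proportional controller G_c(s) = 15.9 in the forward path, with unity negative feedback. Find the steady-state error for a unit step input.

0.0684

The loop is type 0. Static position error constant K_pos = G_c(0)·G_p(0) = 15.9·0.8571 = 13.63.
Steady-state error to a unit step: e_ss = 1/(1+K_pos) = 1/14.63 = 0.0684.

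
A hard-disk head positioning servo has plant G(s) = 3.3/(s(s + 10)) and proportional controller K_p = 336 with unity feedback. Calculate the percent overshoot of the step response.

The closed-loop denominator s² + 10s + 1109 gives ω_n = √1109 = 33.3 and ζ = 10/(2ω_n) = 0.1502.
%OS = 100·exp(−πζ/√(1−ζ²)) = 100·exp(−π·0.1502/√0.9775) = 62.1%.

62.1%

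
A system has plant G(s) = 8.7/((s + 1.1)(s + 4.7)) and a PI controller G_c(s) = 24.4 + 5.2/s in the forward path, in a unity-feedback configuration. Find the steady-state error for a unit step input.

The open loop G_c(s)G(s) has a pole at the origin (type 1), so the static position error constant is infinite and e_ss = 1/(1+∞) = 0.

0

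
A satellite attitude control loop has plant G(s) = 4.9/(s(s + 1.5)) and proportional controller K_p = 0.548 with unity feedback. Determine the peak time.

Closed-loop characteristic equation: s² + 1.5s + 2.685 = 0, so ω_n = 1.639 rad/s and ζ = 1.5/(2·1.639) = 0.4577.
Damped frequency ω_d = ω_n√(1−ζ²) = 1.457 rad/s, so peak time T_p = π/ω_d = 2.16 s.

T_p = 2.16 s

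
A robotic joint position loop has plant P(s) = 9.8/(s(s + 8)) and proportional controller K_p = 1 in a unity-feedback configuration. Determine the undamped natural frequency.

ω_n = 3.13 rad/s

1 + K_p·P(s) = 0 gives s² + 8s + 9.8 = 0.
Matching s² + 2ζω_n s + ω_n²: ω_n = √9.8 = 3.13 rad/s and 2ζω_n = 8, so ζ = 8/(2·3.13) = 1.28.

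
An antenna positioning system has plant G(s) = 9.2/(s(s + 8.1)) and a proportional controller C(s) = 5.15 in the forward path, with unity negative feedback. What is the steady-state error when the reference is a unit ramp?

0.171

The loop has one pole at the origin (type 1). Velocity error constant K_v = lim_{s→0} s·C(s)G(s) = 5.15·9.2/8.1 = 5.849.
Steady-state error to a unit ramp: e_ss = 1/K_v = 0.171.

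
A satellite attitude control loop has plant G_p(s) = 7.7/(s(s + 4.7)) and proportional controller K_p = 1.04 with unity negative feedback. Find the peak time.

T_p = 1.99 s

Closed-loop characteristic equation: s² + 4.7s + 8.008 = 0, so ω_n = 2.83 rad/s and ζ = 4.7/(2·2.83) = 0.8304.
Damped frequency ω_d = ω_n√(1−ζ²) = 1.577 rad/s, so peak time T_p = π/ω_d = 1.99 s.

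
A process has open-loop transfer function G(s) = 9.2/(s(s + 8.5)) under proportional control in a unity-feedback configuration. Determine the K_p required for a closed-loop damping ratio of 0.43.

K_p = 10.6

Closed-loop characteristic equation: s² + 8.5s + K_p·9.2 = 0.
So ω_n = √(9.2K_p) and 2ζω_n = 8.5, giving ζ = 8.5/(2√(9.2K_p)).
Setting ζ = 0.43: √(9.2K_p) = 8.5/(2·0.43) = 9.884, so K_p = 97.69/9.2 = 10.6.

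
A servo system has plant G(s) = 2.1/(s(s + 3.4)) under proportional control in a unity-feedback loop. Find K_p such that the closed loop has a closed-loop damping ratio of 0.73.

Closed-loop characteristic equation: s² + 3.4s + K_p·2.1 = 0.
So ω_n = √(2.1K_p) and 2ζω_n = 3.4, giving ζ = 3.4/(2√(2.1K_p)).
Setting ζ = 0.73: √(2.1K_p) = 3.4/(2·0.73) = 2.329, so K_p = 5.423/2.1 = 2.58.

K_p = 2.58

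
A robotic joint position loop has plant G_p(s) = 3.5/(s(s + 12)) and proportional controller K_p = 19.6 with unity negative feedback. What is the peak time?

T_p = 0.55 s

Closed-loop characteristic equation: s² + 12s + 68.6 = 0, so ω_n = 8.283 rad/s and ζ = 12/(2·8.283) = 0.7244.
Damped frequency ω_d = ω_n√(1−ζ²) = 5.71 rad/s, so peak time T_p = π/ω_d = 0.55 s.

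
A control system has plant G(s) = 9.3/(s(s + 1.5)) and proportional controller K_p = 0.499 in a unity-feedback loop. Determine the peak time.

T_p = 1.56 s

The closed-loop denominator s² + 1.5s + 4.641 gives ω_n = √4.641 = 2.154 and ζ = 1.5/(2ω_n) = 0.3482.
Damped frequency ω_d = ω_n√(1−ζ²) = 2.019 rad/s, so peak time T_p = π/ω_d = 1.56 s.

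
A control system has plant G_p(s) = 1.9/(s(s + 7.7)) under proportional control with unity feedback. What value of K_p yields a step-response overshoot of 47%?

K_p = 143

From %OS = 100·exp(−πζ/√(1−ζ²)) = 47%, ζ = −ln(0.47)/√(π²+ln²(0.47)) = 0.2337.
Characteristic equation s² + 7.7s + 1.9K_p = 0 gives ζ = 7.7/(2√(1.9K_p)).
Setting ζ = 0.2337: √(1.9K_p) = 7.7/(2·0.2337) = 16.48, so K_p = 271.4/1.9 = 143.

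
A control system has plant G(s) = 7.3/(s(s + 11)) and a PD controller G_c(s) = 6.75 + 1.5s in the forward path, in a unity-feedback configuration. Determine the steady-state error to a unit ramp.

The loop has one pole at the origin (type 1). Velocity error constant K_v = lim_{s→0} s·G_c(s)G(s) = 6.75·7.3/11 = 4.48.
Steady-state error to a unit ramp: e_ss = 1/K_v = 0.223.

0.223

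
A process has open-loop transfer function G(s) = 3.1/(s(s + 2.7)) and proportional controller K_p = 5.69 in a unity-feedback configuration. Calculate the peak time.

T_p = 0.79 s

The closed-loop denominator s² + 2.7s + 17.64 gives ω_n = √17.64 = 4.2 and ζ = 2.7/(2ω_n) = 0.3214.
Damped frequency ω_d = ω_n√(1−ζ²) = 3.977 rad/s, so peak time T_p = π/ω_d = 0.79 s.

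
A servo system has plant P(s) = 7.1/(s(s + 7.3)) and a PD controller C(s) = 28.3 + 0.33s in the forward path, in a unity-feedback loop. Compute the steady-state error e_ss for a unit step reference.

0

The open loop C(s)P(s) has a pole at the origin (type 1), so the static position error constant is infinite and e_ss = 1/(1+∞) = 0.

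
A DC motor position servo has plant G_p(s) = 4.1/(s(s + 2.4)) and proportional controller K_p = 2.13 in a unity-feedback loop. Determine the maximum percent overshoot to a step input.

24.8%

The closed-loop denominator s² + 2.4s + 8.733 gives ω_n = √8.733 = 2.955 and ζ = 2.4/(2ω_n) = 0.4061.
%OS = 100·exp(−πζ/√(1−ζ²)) = 100·exp(−π·0.4061/√0.8351) = 24.8%.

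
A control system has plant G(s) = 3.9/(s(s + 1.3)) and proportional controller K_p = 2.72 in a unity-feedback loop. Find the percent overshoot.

The closed-loop denominator s² + 1.3s + 10.61 gives ω_n = √10.61 = 3.257 and ζ = 1.3/(2ω_n) = 0.1996.
%OS = 100·exp(−πζ/√(1−ζ²)) = 100·exp(−π·0.1996/√0.9602) = 52.7%.

52.7%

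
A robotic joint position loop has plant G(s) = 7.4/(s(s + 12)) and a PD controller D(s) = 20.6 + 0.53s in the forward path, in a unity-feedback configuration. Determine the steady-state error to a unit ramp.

0.0787

The loop has one pole at the origin (type 1). Velocity error constant K_v = lim_{s→0} s·D(s)G(s) = 20.6·7.4/12 = 12.7.
Steady-state error to a unit ramp: e_ss = 1/K_v = 0.0787.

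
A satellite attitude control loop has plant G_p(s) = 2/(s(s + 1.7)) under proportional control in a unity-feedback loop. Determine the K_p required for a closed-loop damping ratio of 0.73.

Closed-loop characteristic equation: s² + 1.7s + K_p·2 = 0.
So ω_n = √(2K_p) and 2ζω_n = 1.7, giving ζ = 1.7/(2√(2K_p)).
Setting ζ = 0.73: √(2K_p) = 1.7/(2·0.73) = 1.164, so K_p = 1.356/2 = 0.678.

K_p = 0.678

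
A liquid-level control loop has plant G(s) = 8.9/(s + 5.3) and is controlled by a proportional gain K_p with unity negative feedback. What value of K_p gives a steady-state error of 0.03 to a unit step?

K_p = 19.3

Steady-state error for a unit step on this type-0 loop is 1/(1 + K_p·G(0)).
G(0) = 1.679. Require 1/(1 + K_p·1.679) = 0.03, so 1 + 1.679·K_p = 33.33.
K_p = (33.33 − 1)/1.679 = 19.3.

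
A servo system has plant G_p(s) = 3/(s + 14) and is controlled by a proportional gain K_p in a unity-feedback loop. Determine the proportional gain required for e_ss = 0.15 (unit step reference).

K_p = 26.4

Steady-state error for a unit step on this type-0 loop is 1/(1 + K_p·G_p(0)).
G_p(0) = 0.2143. Require 1/(1 + K_p·0.2143) = 0.15, so 1 + 0.2143·K_p = 6.667.
K_p = (6.667 − 1)/0.2143 = 26.4.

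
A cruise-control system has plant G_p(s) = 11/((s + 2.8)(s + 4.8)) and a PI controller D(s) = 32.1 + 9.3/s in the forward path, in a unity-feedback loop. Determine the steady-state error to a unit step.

The open loop D(s)G_p(s) has a pole at the origin (type 1), so the static position error constant is infinite and e_ss = 1/(1+∞) = 0.

0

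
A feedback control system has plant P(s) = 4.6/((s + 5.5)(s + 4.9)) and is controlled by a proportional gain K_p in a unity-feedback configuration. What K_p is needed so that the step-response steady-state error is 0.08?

K_p = 67.4

Steady-state error for a unit step on this type-0 loop is 1/(1 + K_p·P(0)).
P(0) = 0.1707. Require 1/(1 + K_p·0.1707) = 0.08, so 1 + 0.1707·K_p = 12.5.
K_p = (12.5 − 1)/0.1707 = 67.4.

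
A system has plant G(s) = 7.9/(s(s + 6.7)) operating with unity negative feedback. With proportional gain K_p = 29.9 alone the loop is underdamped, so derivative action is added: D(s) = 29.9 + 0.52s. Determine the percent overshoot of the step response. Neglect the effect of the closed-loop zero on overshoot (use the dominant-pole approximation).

30.7%

Forward path: (29.9 + 0.52s)·7.9/(s(s+6.7)). The closed-loop characteristic equation is s² + (6.7 + 7.9·0.52)s + 7.9·29.9 = 0.
That is s² + 10.81s + 236.2 = 0, so ω_n = 15.37 rad/s and ζ = 10.81/(2·15.37) = 0.3516.
%OS = 100·exp(−πζ/√(1−ζ²)) = 30.7%.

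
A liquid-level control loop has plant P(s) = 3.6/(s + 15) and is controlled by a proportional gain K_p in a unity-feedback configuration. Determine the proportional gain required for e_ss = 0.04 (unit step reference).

K_p = 100

The loop is type 0, so e_ss(step) = 1/(1 + K_pos) with K_pos = K_p·P(0).
P(0) = 0.24. Require 1/(1 + K_p·0.24) = 0.04, so 1 + 0.24·K_p = 25.
K_p = (25 − 1)/0.24 = 100.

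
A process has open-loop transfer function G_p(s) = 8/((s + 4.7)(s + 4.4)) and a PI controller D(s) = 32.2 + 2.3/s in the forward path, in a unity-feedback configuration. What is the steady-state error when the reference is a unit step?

The open loop D(s)G_p(s) has a pole at the origin (type 1), so the static position error constant is infinite and e_ss = 1/(1+∞) = 0.

0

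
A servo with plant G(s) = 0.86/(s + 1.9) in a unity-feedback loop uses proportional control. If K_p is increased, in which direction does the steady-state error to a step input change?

decrease

The position error constant K_pos = K_p·G(0) grows with K_p, and e_ss = 1/(1+K_pos) falls.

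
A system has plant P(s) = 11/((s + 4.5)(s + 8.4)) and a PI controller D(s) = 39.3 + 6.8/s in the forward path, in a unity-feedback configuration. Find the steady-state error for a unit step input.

0

The open loop D(s)P(s) has a pole at the origin (type 1), so the static position error constant is infinite and e_ss = 1/(1+∞) = 0.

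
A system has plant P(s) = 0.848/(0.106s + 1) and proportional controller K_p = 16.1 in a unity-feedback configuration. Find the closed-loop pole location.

Closed loop: T(s) = K_p·P/(1+K_p·P) = 13.65/(0.106s + 1 + 13.65), with pole at s = −(1 + 13.65)/0.106 = −138.2.

s = -138.2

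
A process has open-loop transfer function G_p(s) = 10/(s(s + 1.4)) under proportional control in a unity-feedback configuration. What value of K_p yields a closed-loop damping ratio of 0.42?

Closed-loop characteristic equation: s² + 1.4s + K_p·10 = 0.
So ω_n = √(10K_p) and 2ζω_n = 1.4, giving ζ = 1.4/(2√(10K_p)).
Setting ζ = 0.42: √(10K_p) = 1.4/(2·0.42) = 1.667, so K_p = 2.778/10 = 0.278.

K_p = 0.278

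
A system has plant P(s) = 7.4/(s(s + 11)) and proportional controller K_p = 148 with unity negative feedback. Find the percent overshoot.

From 1 + K_pP(s) = 0: s² + 11s + 1095 = 0 ⇒ ω_n = 33.09, ζ = 0.1662.
%OS = 100·exp(−πζ/√(1−ζ²)) = 100·exp(−π·0.1662/√0.9724) = 58.9%.

58.9%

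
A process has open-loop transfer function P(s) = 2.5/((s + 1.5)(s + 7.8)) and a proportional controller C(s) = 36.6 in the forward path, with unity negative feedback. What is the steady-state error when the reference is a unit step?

The loop is type 0. Static position error constant K_pos = C(0)·P(0) = 36.6·0.2137 = 7.821.
Steady-state error to a unit step: e_ss = 1/(1+K_pos) = 1/8.821 = 0.113.

0.113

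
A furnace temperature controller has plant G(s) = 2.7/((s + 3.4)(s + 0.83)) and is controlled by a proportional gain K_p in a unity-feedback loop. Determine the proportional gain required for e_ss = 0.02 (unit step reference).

K_p = 51.2

The loop is type 0, so e_ss(step) = 1/(1 + K_pos) with K_pos = K_p·G(0).
G(0) = 0.9568. Require 1/(1 + K_p·0.9568) = 0.02, so 1 + 0.9568·K_p = 50.
K_p = (50 − 1)/0.9568 = 51.2.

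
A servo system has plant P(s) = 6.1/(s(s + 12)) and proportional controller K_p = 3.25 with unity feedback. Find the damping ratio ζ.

ζ = 1.35

1 + K_p·P(s) = 0 gives s² + 12s + 19.82 = 0.
Matching s² + 2ζω_n s + ω_n²: ω_n = √19.82 = 4.453 rad/s and 2ζω_n = 12, so ζ = 12/(2·4.453) = 1.35.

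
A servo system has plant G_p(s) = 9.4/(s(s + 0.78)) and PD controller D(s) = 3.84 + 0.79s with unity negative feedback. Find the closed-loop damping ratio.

ζ = 0.683

Forward path: (3.84 + 0.79s)·9.4/(s(s+0.78)). The closed-loop characteristic equation is s² + (0.78 + 9.4·0.79)s + 9.4·3.84 = 0.
That is s² + 8.206s + 36.1 = 0, so ω_n = 6.008 rad/s and ζ = 8.206/(2·6.008) = 0.6829.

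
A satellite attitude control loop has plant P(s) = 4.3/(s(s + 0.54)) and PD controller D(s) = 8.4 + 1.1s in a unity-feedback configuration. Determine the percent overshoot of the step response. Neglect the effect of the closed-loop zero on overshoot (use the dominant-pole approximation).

Forward path: (8.4 + 1.1s)·4.3/(s(s+0.54)). The closed-loop characteristic equation is s² + (0.54 + 4.3·1.1)s + 4.3·8.4 = 0.
That is s² + 5.27s + 36.12 = 0, so ω_n = 6.01 rad/s and ζ = 5.27/(2·6.01) = 0.4384.
%OS = 100·exp(−πζ/√(1−ζ²)) = 21.6%.

21.6%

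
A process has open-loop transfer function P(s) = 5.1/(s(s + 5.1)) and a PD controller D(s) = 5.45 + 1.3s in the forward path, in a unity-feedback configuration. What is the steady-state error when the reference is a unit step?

The open loop D(s)P(s) has a pole at the origin (type 1), so the static position error constant is infinite and e_ss = 1/(1+∞) = 0.

0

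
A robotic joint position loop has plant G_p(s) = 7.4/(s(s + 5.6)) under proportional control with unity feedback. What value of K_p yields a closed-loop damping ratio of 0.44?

Closed-loop characteristic equation: s² + 5.6s + K_p·7.4 = 0.
So ω_n = √(7.4K_p) and 2ζω_n = 5.6, giving ζ = 5.6/(2√(7.4K_p)).
Setting ζ = 0.44: √(7.4K_p) = 5.6/(2·0.44) = 6.364, so K_p = 40.5/7.4 = 5.47.

K_p = 5.47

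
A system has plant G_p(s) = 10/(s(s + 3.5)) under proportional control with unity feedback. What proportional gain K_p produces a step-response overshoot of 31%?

From %OS = 100·exp(−πζ/√(1−ζ²)) = 31%, ζ = −ln(0.31)/√(π²+ln²(0.31)) = 0.3493.
Characteristic equation s² + 3.5s + 10K_p = 0 gives ζ = 3.5/(2√(10K_p)).
Setting ζ = 0.3493: √(10K_p) = 3.5/(2·0.3493) = 5.01, so K_p = 25.1/10 = 2.51.

K_p = 2.51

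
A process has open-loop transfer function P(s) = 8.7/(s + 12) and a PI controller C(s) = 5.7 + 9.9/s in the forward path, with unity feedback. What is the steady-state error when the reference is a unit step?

0

The open loop C(s)P(s) has a pole at the origin (type 1), so the static position error constant is infinite and e_ss = 1/(1+∞) = 0.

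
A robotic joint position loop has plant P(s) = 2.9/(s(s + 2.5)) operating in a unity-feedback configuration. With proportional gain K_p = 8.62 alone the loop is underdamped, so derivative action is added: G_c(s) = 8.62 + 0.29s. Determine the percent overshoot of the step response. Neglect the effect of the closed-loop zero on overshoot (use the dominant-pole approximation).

32.8%

Forward path: (8.62 + 0.29s)·2.9/(s(s+2.5)). The closed-loop characteristic equation is s² + (2.5 + 2.9·0.29)s + 2.9·8.62 = 0.
That is s² + 3.341s + 25 = 0, so ω_n = 5 rad/s and ζ = 3.341/(2·5) = 0.3341.
%OS = 100·exp(−πζ/√(1−ζ²)) = 32.8%.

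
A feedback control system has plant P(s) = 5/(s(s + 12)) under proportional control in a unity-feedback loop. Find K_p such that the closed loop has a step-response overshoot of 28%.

K_p = 51.1

From %OS = 100·exp(−πζ/√(1−ζ²)) = 28%, ζ = −ln(0.28)/√(π²+ln²(0.28)) = 0.3755.
Characteristic equation s² + 12s + 5K_p = 0 gives ζ = 12/(2√(5K_p)).
Setting ζ = 0.3755: √(5K_p) = 12/(2·0.3755) = 15.98, so K_p = 255.3/5 = 51.1.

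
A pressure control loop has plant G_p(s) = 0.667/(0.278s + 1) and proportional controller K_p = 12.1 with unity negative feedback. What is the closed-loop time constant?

Closed loop: T(s) = K_p·G_p/(1+K_p·G_p) = 8.071/(0.278s + 1 + 8.071), with pole at s = −(1 + 8.071)/0.278 = −32.63.
Closed-loop time constant τ = 1/32.63 = 0.0306 s.

τ = 0.0306 s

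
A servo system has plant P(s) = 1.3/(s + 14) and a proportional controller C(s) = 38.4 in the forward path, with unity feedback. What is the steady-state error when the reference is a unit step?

The loop is type 0. Static position error constant K_pos = C(0)·P(0) = 38.4·0.09286 = 3.566.
Steady-state error to a unit step: e_ss = 1/(1+K_pos) = 1/4.566 = 0.219.

0.219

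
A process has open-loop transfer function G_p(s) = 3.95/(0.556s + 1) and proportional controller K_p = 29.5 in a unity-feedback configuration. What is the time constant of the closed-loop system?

Closed loop: T(s) = K_p·G_p/(1+K_p·G_p) = 116.5/(0.556s + 1 + 116.5), with pole at s = −(1 + 116.5)/0.556 = −211.4.
Closed-loop time constant τ = 1/211.4 = 0.00473 s.

τ = 0.00473 s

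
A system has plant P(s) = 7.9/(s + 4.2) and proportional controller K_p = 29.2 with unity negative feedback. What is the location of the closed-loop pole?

Closed-loop transfer function: T(s) = K_p·P(s)/(1 + K_p·P(s)) = 230.7/(s + 4.2 + 230.7) = 230.7/(s + 234.9).
The closed-loop pole is at s = −234.9.

s = -234.9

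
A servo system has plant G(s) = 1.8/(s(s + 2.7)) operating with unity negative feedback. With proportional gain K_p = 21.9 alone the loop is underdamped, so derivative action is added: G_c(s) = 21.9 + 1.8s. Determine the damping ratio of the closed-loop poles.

Forward path: (21.9 + 1.8s)·1.8/(s(s+2.7)). The closed-loop characteristic equation is s² + (2.7 + 1.8·1.8)s + 1.8·21.9 = 0.
That is s² + 5.94s + 39.42 = 0, so ω_n = 6.279 rad/s and ζ = 5.94/(2·6.279) = 0.473.

ζ = 0.473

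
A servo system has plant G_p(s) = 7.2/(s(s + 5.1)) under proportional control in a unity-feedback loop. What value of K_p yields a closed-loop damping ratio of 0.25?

K_p = 14.4

Closed-loop characteristic equation: s² + 5.1s + K_p·7.2 = 0.
So ω_n = √(7.2K_p) and 2ζω_n = 5.1, giving ζ = 5.1/(2√(7.2K_p)).
Setting ζ = 0.25: √(7.2K_p) = 5.1/(2·0.25) = 10.2, so K_p = 104/7.2 = 14.4.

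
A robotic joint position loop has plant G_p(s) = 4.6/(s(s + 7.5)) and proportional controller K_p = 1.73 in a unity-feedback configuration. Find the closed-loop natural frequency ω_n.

ω_n = 2.82 rad/s

1 + K_p·G_p(s) = 0 gives s² + 7.5s + 7.958 = 0.
Matching s² + 2ζω_n s + ω_n²: ω_n = √7.958 = 2.821 rad/s and 2ζω_n = 7.5, so ζ = 7.5/(2·2.821) = 1.33.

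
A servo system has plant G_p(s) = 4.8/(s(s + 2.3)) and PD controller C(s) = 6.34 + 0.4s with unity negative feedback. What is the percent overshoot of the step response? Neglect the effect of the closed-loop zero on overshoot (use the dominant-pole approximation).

27.2%

Forward path: (6.34 + 0.4s)·4.8/(s(s+2.3)). The closed-loop characteristic equation is s² + (2.3 + 4.8·0.4)s + 4.8·6.34 = 0.
That is s² + 4.22s + 30.43 = 0, so ω_n = 5.517 rad/s and ζ = 4.22/(2·5.517) = 0.3825.
%OS = 100·exp(−πζ/√(1−ζ²)) = 27.2%.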